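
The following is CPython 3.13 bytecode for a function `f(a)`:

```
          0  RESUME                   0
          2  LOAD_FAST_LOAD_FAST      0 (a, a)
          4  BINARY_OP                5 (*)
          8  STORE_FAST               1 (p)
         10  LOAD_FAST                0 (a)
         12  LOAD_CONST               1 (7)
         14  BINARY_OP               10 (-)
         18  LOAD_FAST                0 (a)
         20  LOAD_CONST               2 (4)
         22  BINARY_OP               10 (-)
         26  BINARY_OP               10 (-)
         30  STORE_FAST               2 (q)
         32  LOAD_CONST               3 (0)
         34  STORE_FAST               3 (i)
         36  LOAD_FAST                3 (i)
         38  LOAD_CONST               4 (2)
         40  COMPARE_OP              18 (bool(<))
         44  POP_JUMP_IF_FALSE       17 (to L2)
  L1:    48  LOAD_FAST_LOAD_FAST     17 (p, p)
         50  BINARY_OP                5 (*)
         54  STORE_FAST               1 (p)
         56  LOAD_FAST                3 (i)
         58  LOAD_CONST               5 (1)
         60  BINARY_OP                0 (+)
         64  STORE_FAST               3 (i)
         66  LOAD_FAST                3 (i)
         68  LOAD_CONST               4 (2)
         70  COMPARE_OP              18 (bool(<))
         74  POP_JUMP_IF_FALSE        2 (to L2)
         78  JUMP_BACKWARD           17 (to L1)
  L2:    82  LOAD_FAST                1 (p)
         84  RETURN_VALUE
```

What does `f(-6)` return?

LOAD_FAST_LOAD_FAST a,a → push -6,-6. Stack: [-6, -6]
BINARY_OP * → -6 * -6 = 36. Stack: [36]
STORE_FAST p → p=36. Stack: []
LOAD_FAST a → push -6. Stack: [-6]
LOAD_CONST → push 7. Stack: [-6, 7]
BINARY_OP - → -6 - 7 = -13. Stack: [-13]
LOAD_FAST a → push -6. Stack: [-13, -6]
LOAD_CONST → push 4. Stack: [-13, -6, 4]
BINARY_OP - → -6 - 4 = -10. Stack: [-13, -10]
BINARY_OP - → -13 - -10 = -3. Stack: [-3]
STORE_FAST q → q=-3. Stack: []
LOAD_CONST → push 0. Stack: [0]
STORE_FAST i → i=0. Stack: []
LOAD_FAST i → push 0. Stack: [0]
LOAD_CONST → push 2. Stack: [0, 2]
COMPARE_OP bool(<) → 0 vs 2 = True. Stack: [True]
POP_JUMP_IF_FALSE → pop True; no jump. Stack: []
LOAD_FAST_LOAD_FAST p,p → push 36,36. Stack: [36, 36]
BINARY_OP * → 36 * 36 = 1296. Stack: [1296]
STORE_FAST p → p=1296. Stack: []
LOAD_FAST i → push 0. Stack: [0]
LOAD_CONST → push 1. Stack: [0, 1]
BINARY_OP + → 0 + 1 = 1. Stack: [1]
STORE_FAST i → i=1. Stack: []
LOAD_FAST i → push 1. Stack: [1]
LOAD_CONST → push 2. Stack: [1, 2]
COMPARE_OP bool(<) → 1 vs 2 = True. Stack: [True]
POP_JUMP_IF_FALSE → pop True; no jump. Stack: []
LOAD_FAST_LOAD_FAST p,p → push 1296,1296. Stack: [1296, 1296]
BINARY_OP * → 1296 * 1296 = 1679616. Stack: [1679616]
STORE_FAST p → p=1679616. Stack: []
LOAD_FAST i → push 1. Stack: [1]
LOAD_CONST → push 1. Stack: [1, 1]
BINARY_OP + → 1 + 1 = 2. Stack: [2]
STORE_FAST i → i=2. Stack: []
LOAD_FAST i → push 2. Stack: [2]
LOAD_CONST → push 2. Stack: [2, 2]
COMPARE_OP bool(<) → 2 vs 2 = False. Stack: [False]
POP_JUMP_IF_FALSE → pop False; jump. Stack: []
LOAD_FAST p → push 1679616. Stack: [1679616]
RETURN_VALUE → return 1679616.

1679616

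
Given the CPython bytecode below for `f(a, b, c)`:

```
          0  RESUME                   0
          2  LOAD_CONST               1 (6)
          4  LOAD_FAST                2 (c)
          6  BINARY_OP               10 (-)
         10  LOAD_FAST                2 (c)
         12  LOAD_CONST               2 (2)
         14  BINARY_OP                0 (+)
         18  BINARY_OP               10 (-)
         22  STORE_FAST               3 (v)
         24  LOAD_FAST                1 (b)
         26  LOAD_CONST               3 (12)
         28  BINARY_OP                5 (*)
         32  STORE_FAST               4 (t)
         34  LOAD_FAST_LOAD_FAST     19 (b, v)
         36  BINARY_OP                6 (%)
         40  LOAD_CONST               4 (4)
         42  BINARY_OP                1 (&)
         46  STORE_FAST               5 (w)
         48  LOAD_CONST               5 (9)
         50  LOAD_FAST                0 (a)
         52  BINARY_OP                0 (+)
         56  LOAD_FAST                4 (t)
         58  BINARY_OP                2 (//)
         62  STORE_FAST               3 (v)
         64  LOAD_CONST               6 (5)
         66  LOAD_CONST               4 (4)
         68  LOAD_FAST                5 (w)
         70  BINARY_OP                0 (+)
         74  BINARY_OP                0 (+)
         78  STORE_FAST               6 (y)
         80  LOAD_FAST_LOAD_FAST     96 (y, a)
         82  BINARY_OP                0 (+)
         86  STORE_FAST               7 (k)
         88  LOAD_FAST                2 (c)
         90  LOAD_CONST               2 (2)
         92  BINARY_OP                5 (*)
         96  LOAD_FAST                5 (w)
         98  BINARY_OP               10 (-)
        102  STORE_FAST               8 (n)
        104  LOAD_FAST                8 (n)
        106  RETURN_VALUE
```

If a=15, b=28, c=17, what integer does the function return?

30

LOAD_CONST → push 6. Stack: [6]
LOAD_FAST c → push 17. Stack: [6, 17]
BINARY_OP - → 6 - 17 = -11. Stack: [-11]
LOAD_FAST c → push 17. Stack: [-11, 17]
LOAD_CONST → push 2. Stack: [-11, 17, 2]
BINARY_OP + → 17 + 2 = 19. Stack: [-11, 19]
BINARY_OP - → -11 - 19 = -30. Stack: [-30]
STORE_FAST v → v=-30. Stack: []
LOAD_FAST b → push 28. Stack: [28]
LOAD_CONST → push 12. Stack: [28, 12]
BINARY_OP * → 28 * 12 = 336. Stack: [336]
STORE_FAST t → t=336. Stack: []
LOAD_FAST_LOAD_FAST b,v → push 28,-30. Stack: [28, -30]
BINARY_OP % → 28 % -30 = -2. Stack: [-2]
LOAD_CONST → push 4. Stack: [-2, 4]
BINARY_OP & → -2 & 4 = 4. Stack: [4]
STORE_FAST w → w=4. Stack: []
LOAD_CONST → push 9. Stack: [9]
LOAD_FAST a → push 15. Stack: [9, 15]
BINARY_OP + → 9 + 15 = 24. Stack: [24]
LOAD_FAST t → push 336. Stack: [24, 336]
BINARY_OP // → 24 // 336 = 0. Stack: [0]
STORE_FAST v → v=0. Stack: []
LOAD_CONST → push 5. Stack: [5]
LOAD_CONST → push 4. Stack: [5, 4]
LOAD_FAST w → push 4. Stack: [5, 4, 4]
BINARY_OP + → 4 + 4 = 8. Stack: [5, 8]
BINARY_OP + → 5 + 8 = 13. Stack: [13]
STORE_FAST y → y=13. Stack: []
LOAD_FAST_LOAD_FAST y,a → push 13,15. Stack: [13, 15]
BINARY_OP + → 13 + 15 = 28. Stack: [28]
STORE_FAST k → k=28. Stack: []
LOAD_FAST c → push 17. Stack: [17]
LOAD_CONST → push 2. Stack: [17, 2]
BINARY_OP * → 17 * 2 = 34. Stack: [34]
LOAD_FAST w → push 4. Stack: [34, 4]
BINARY_OP - → 34 - 4 = 30. Stack: [30]
STORE_FAST n → n=30. Stack: []
LOAD_FAST n → push 30. Stack: [30]
RETURN_VALUE → return 30.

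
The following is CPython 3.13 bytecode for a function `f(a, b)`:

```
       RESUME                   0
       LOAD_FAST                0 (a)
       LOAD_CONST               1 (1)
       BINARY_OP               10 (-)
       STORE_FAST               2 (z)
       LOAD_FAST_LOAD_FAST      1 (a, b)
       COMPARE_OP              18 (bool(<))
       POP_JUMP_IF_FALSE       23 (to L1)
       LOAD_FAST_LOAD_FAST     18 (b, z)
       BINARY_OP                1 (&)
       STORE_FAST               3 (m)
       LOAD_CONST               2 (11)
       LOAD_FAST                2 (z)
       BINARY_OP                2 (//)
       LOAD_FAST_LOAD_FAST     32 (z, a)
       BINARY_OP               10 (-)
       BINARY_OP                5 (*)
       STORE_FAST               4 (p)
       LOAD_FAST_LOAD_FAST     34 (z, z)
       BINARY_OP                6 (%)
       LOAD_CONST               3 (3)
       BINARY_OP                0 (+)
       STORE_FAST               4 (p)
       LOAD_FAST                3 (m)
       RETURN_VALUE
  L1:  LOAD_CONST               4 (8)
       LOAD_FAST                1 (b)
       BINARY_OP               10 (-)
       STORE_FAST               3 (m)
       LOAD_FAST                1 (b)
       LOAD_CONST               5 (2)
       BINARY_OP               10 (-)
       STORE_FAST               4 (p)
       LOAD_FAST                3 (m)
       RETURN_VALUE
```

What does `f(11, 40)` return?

LOAD_FAST a → push 11. Stack: [11]
LOAD_CONST → push 1. Stack: [11, 1]
BINARY_OP - → 11 - 1 = 10. Stack: [10]
STORE_FAST z → z=10. Stack: []
LOAD_FAST_LOAD_FAST a,b → push 11,40. Stack: [11, 40]
COMPARE_OP bool(<) → 11 vs 40 = True. Stack: [True]
POP_JUMP_IF_FALSE → pop True; no jump. Stack: []
LOAD_FAST_LOAD_FAST b,z → push 40,10. Stack: [40, 10]
BINARY_OP & → 40 & 10 = 8. Stack: [8]
STORE_FAST m → m=8. Stack: []
LOAD_CONST → push 11. Stack: [11]
LOAD_FAST z → push 10. Stack: [11, 10]
BINARY_OP // → 11 // 10 = 1. Stack: [1]
LOAD_FAST_LOAD_FAST z,a → push 10,11. Stack: [1, 10, 11]
BINARY_OP - → 10 - 11 = -1. Stack: [1, -1]
BINARY_OP * → 1 * -1 = -1. Stack: [-1]
STORE_FAST p → p=-1. Stack: []
LOAD_FAST_LOAD_FAST z,z → push 10,10. Stack: [10, 10]
BINARY_OP % → 10 % 10 = 0. Stack: [0]
LOAD_CONST → push 3. Stack: [0, 3]
BINARY_OP + → 0 + 3 = 3. Stack: [3]
STORE_FAST p → p=3. Stack: []
LOAD_FAST m → push 8. Stack: [8]
RETURN_VALUE → return 8.

8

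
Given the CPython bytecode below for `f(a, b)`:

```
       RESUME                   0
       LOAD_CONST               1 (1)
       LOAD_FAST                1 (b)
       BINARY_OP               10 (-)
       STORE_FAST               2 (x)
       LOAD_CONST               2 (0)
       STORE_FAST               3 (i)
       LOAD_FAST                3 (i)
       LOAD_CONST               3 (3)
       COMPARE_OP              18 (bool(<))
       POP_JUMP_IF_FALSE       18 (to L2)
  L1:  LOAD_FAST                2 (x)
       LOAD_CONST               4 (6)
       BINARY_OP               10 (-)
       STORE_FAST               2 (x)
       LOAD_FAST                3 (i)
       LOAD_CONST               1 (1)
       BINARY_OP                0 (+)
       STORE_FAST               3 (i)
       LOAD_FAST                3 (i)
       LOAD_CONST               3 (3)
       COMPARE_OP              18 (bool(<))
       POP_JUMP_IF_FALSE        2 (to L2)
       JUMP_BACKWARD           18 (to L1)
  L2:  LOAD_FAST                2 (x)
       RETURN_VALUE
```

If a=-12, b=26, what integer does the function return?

-43

LOAD_CONST → push 1. Stack: [1]
LOAD_FAST b → push 26. Stack: [1, 26]
BINARY_OP - → 1 - 26 = -25. Stack: [-25]
STORE_FAST x → x=-25. Stack: []
LOAD_CONST → push 0. Stack: [0]
STORE_FAST i → i=0. Stack: []
LOAD_FAST i → push 0. Stack: [0]
LOAD_CONST → push 3. Stack: [0, 3]
COMPARE_OP bool(<) → 0 vs 3 = True. Stack: [True]
POP_JUMP_IF_FALSE → pop True; no jump. Stack: []
LOAD_FAST x → push -25. Stack: [-25]
LOAD_CONST → push 6. Stack: [-25, 6]
BINARY_OP - → -25 - 6 = -31. Stack: [-31]
STORE_FAST x → x=-31. Stack: []
LOAD_FAST i → push 0. Stack: [0]
LOAD_CONST → push 1. Stack: [0, 1]
BINARY_OP + → 0 + 1 = 1. Stack: [1]
STORE_FAST i → i=1. Stack: []
LOAD_FAST i → push 1. Stack: [1]
LOAD_CONST → push 3. Stack: [1, 3]
COMPARE_OP bool(<) → 1 vs 3 = True. Stack: [True]
POP_JUMP_IF_FALSE → pop True; no jump. Stack: []
LOAD_FAST x → push -31. Stack: [-31]
LOAD_CONST → push 6. Stack: [-31, 6]
BINARY_OP - → -31 - 6 = -37. Stack: [-37]
STORE_FAST x → x=-37. Stack: []
LOAD_FAST i → push 1. Stack: [1]
LOAD_CONST → push 1. Stack: [1, 1]
BINARY_OP + → 1 + 1 = 2. Stack: [2]
STORE_FAST i → i=2. Stack: []
LOAD_FAST i → push 2. Stack: [2]
LOAD_CONST → push 3. Stack: [2, 3]
COMPARE_OP bool(<) → 2 vs 3 = True. Stack: [True]
POP_JUMP_IF_FALSE → pop True; no jump. Stack: []
LOAD_FAST x → push -37. Stack: [-37]
LOAD_CONST → push 6. Stack: [-37, 6]
BINARY_OP - → -37 - 6 = -43. Stack: [-43]
STORE_FAST x → x=-43. Stack: []
LOAD_FAST i → push 2. Stack: [2]
LOAD_CONST → push 1. Stack: [2, 1]
BINARY_OP + → 2 + 1 = 3. Stack: [3]
STORE_FAST i → i=3. Stack: []
LOAD_FAST i → push 3. Stack: [3]
LOAD_CONST → push 3. Stack: [3, 3]
COMPARE_OP bool(<) → 3 vs 3 = False. Stack: [False]
POP_JUMP_IF_FALSE → pop False; jump. Stack: []
LOAD_FAST x → push -43. Stack: [-43]
RETURN_VALUE → return -43.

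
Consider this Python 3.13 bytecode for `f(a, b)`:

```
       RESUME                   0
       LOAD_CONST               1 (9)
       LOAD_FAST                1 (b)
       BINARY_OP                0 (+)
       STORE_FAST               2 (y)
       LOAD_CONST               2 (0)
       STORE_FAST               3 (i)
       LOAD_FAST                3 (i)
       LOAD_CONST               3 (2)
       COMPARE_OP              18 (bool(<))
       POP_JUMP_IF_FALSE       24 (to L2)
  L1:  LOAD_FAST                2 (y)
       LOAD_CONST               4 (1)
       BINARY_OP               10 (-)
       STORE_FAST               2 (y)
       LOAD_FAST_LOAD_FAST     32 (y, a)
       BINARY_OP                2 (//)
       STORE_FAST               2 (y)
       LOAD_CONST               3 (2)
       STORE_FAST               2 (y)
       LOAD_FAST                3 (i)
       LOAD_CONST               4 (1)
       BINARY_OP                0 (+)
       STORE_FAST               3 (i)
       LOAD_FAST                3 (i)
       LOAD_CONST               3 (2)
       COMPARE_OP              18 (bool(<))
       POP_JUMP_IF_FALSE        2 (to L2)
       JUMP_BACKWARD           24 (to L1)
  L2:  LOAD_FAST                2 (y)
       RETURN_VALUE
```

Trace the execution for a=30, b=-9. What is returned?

2

LOAD_CONST → push 9. Stack: [9]
LOAD_FAST b → push -9. Stack: [9, -9]
BINARY_OP + → 9 + -9 = 0. Stack: [0]
STORE_FAST y → y=0. Stack: []
LOAD_CONST → push 0. Stack: [0]
STORE_FAST i → i=0. Stack: []
LOAD_FAST i → push 0. Stack: [0]
LOAD_CONST → push 2. Stack: [0, 2]
COMPARE_OP bool(<) → 0 vs 2 = True. Stack: [True]
POP_JUMP_IF_FALSE → pop True; no jump. Stack: []
LOAD_FAST y → push 0. Stack: [0]
LOAD_CONST → push 1. Stack: [0, 1]
BINARY_OP - → 0 - 1 = -1. Stack: [-1]
STORE_FAST y → y=-1. Stack: []
LOAD_FAST_LOAD_FAST y,a → push -1,30. Stack: [-1, 30]
BINARY_OP // → -1 // 30 = -1. Stack: [-1]
STORE_FAST y → y=-1. Stack: []
LOAD_CONST → push 2. Stack: [2]
STORE_FAST y → y=2. Stack: []
LOAD_FAST i → push 0. Stack: [0]
LOAD_CONST → push 1. Stack: [0, 1]
BINARY_OP + → 0 + 1 = 1. Stack: [1]
STORE_FAST i → i=1. Stack: []
LOAD_FAST i → push 1. Stack: [1]
LOAD_CONST → push 2. Stack: [1, 2]
COMPARE_OP bool(<) → 1 vs 2 = True. Stack: [True]
POP_JUMP_IF_FALSE → pop True; no jump. Stack: []
LOAD_FAST y → push 2. Stack: [2]
LOAD_CONST → push 1. Stack: [2, 1]
BINARY_OP - → 2 - 1 = 1. Stack: [1]
STORE_FAST y → y=1. Stack: []
LOAD_FAST_LOAD_FAST y,a → push 1,30. Stack: [1, 30]
BINARY_OP // → 1 // 30 = 0. Stack: [0]
STORE_FAST y → y=0. Stack: []
LOAD_CONST → push 2. Stack: [2]
STORE_FAST y → y=2. Stack: []
LOAD_FAST i → push 1. Stack: [1]
LOAD_CONST → push 1. Stack: [1, 1]
BINARY_OP + → 1 + 1 = 2. Stack: [2]
STORE_FAST i → i=2. Stack: []
LOAD_FAST i → push 2. Stack: [2]
LOAD_CONST → push 2. Stack: [2, 2]
COMPARE_OP bool(<) → 2 vs 2 = False. Stack: [False]
POP_JUMP_IF_FALSE → pop False; jump. Stack: []
LOAD_FAST y → push 2. Stack: [2]
RETURN_VALUE → return 2.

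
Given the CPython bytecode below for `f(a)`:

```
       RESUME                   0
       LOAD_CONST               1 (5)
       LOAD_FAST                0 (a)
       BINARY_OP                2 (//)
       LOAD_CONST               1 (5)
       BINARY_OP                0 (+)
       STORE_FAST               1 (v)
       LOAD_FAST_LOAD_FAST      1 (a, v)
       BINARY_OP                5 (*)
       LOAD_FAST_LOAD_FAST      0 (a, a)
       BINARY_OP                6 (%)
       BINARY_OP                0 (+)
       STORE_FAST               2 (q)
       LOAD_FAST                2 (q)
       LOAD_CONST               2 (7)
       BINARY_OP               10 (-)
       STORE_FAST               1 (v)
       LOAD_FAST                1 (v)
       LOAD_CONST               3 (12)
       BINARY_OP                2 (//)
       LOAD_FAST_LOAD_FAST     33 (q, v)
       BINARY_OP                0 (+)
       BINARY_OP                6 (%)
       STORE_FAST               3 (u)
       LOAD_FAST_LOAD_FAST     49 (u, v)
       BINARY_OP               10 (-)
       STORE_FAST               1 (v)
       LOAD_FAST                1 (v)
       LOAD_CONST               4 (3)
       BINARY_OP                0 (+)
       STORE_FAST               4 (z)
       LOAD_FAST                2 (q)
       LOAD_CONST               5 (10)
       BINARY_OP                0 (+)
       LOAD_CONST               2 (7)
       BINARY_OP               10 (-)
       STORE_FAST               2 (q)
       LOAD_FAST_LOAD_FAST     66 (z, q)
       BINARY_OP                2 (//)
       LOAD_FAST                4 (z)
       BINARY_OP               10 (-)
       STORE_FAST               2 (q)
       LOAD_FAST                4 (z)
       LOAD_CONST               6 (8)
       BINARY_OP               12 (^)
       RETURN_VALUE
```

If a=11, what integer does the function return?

-33

LOAD_CONST → push 5. Stack: [5]
LOAD_FAST a → push 11. Stack: [5, 11]
BINARY_OP // → 5 // 11 = 0. Stack: [0]
LOAD_CONST → push 5. Stack: [0, 5]
BINARY_OP + → 0 + 5 = 5. Stack: [5]
STORE_FAST v → v=5. Stack: []
LOAD_FAST_LOAD_FAST a,v → push 11,5. Stack: [11, 5]
BINARY_OP * → 11 * 5 = 55. Stack: [55]
LOAD_FAST_LOAD_FAST a,a → push 11,11. Stack: [55, 11, 11]
BINARY_OP % → 11 % 11 = 0. Stack: [55, 0]
BINARY_OP + → 55 + 0 = 55. Stack: [55]
STORE_FAST q → q=55. Stack: []
LOAD_FAST q → push 55. Stack: [55]
LOAD_CONST → push 7. Stack: [55, 7]
BINARY_OP - → 55 - 7 = 48. Stack: [48]
STORE_FAST v → v=48. Stack: []
LOAD_FAST v → push 48. Stack: [48]
LOAD_CONST → push 12. Stack: [48, 12]
BINARY_OP // → 48 // 12 = 4. Stack: [4]
LOAD_FAST_LOAD_FAST q,v → push 55,48. Stack: [4, 55, 48]
BINARY_OP + → 55 + 48 = 103. Stack: [4, 103]
BINARY_OP % → 4 % 103 = 4. Stack: [4]
STORE_FAST u → u=4. Stack: []
LOAD_FAST_LOAD_FAST u,v → push 4,48. Stack: [4, 48]
BINARY_OP - → 4 - 48 = -44. Stack: [-44]
STORE_FAST v → v=-44. Stack: []
LOAD_FAST v → push -44. Stack: [-44]
LOAD_CONST → push 3. Stack: [-44, 3]
BINARY_OP + → -44 + 3 = -41. Stack: [-41]
STORE_FAST z → z=-41. Stack: []
LOAD_FAST q → push 55. Stack: [55]
LOAD_CONST → push 10. Stack: [55, 10]
BINARY_OP + → 55 + 10 = 65. Stack: [65]
LOAD_CONST → push 7. Stack: [65, 7]
BINARY_OP - → 65 - 7 = 58. Stack: [58]
STORE_FAST q → q=58. Stack: []
LOAD_FAST_LOAD_FAST z,q → push -41,58. Stack: [-41, 58]
BINARY_OP // → -41 // 58 = -1. Stack: [-1]
LOAD_FAST z → push -41. Stack: [-1, -41]
BINARY_OP - → -1 - -41 = 40. Stack: [40]
STORE_FAST q → q=40. Stack: []
LOAD_FAST z → push -41. Stack: [-41]
LOAD_CONST → push 8. Stack: [-41, 8]
BINARY_OP ^ → -41 ^ 8 = -33. Stack: [-33]
RETURN_VALUE → return -33.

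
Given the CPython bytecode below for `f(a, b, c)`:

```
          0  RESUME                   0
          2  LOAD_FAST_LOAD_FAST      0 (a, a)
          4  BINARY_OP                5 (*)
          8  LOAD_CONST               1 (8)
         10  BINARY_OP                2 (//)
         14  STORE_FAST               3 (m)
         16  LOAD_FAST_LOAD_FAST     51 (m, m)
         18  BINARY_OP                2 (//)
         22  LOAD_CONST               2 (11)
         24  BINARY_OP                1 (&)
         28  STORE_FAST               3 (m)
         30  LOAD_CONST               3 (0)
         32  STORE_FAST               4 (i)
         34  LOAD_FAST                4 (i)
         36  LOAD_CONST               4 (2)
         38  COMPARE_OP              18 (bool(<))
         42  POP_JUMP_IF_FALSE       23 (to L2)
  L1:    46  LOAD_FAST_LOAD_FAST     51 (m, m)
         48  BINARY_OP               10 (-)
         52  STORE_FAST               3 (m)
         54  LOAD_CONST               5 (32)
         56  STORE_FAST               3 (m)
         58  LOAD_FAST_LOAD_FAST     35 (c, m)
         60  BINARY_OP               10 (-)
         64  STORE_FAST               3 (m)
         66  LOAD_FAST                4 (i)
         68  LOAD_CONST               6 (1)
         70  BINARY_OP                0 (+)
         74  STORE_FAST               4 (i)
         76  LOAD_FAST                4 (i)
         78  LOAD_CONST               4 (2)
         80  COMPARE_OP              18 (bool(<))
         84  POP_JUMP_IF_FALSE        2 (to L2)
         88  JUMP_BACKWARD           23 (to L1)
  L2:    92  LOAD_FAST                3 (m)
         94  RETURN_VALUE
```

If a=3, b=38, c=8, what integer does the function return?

LOAD_FAST_LOAD_FAST a,a → push 3,3. Stack: [3, 3]
BINARY_OP * → 3 * 3 = 9. Stack: [9]
LOAD_CONST → push 8. Stack: [9, 8]
BINARY_OP // → 9 // 8 = 1. Stack: [1]
STORE_FAST m → m=1. Stack: []
LOAD_FAST_LOAD_FAST m,m → push 1,1. Stack: [1, 1]
BINARY_OP // → 1 // 1 = 1. Stack: [1]
LOAD_CONST → push 11. Stack: [1, 11]
BINARY_OP & → 1 & 11 = 1. Stack: [1]
STORE_FAST m → m=1. Stack: []
LOAD_CONST → push 0. Stack: [0]
STORE_FAST i → i=0. Stack: []
LOAD_FAST i → push 0. Stack: [0]
LOAD_CONST → push 2. Stack: [0, 2]
COMPARE_OP bool(<) → 0 vs 2 = True. Stack: [True]
POP_JUMP_IF_FALSE → pop True; no jump. Stack: []
LOAD_FAST_LOAD_FAST m,m → push 1,1. Stack: [1, 1]
BINARY_OP - → 1 - 1 = 0. Stack: [0]
STORE_FAST m → m=0. Stack: []
LOAD_CONST → push 32. Stack: [32]
STORE_FAST m → m=32. Stack: []
LOAD_FAST_LOAD_FAST c,m → push 8,32. Stack: [8, 32]
BINARY_OP - → 8 - 32 = -24. Stack: [-24]
STORE_FAST m → m=-24. Stack: []
LOAD_FAST i → push 0. Stack: [0]
LOAD_CONST → push 1. Stack: [0, 1]
BINARY_OP + → 0 + 1 = 1. Stack: [1]
STORE_FAST i → i=1. Stack: []
LOAD_FAST i → push 1. Stack: [1]
LOAD_CONST → push 2. Stack: [1, 2]
COMPARE_OP bool(<) → 1 vs 2 = True. Stack: [True]
POP_JUMP_IF_FALSE → pop True; no jump. Stack: []
LOAD_FAST_LOAD_FAST m,m → push -24,-24. Stack: [-24, -24]
BINARY_OP - → -24 - -24 = 0. Stack: [0]
STORE_FAST m → m=0. Stack: []
LOAD_CONST → push 32. Stack: [32]
STORE_FAST m → m=32. Stack: []
LOAD_FAST_LOAD_FAST c,m → push 8,32. Stack: [8, 32]
BINARY_OP - → 8 - 32 = -24. Stack: [-24]
STORE_FAST m → m=-24. Stack: []
LOAD_FAST i → push 1. Stack: [1]
LOAD_CONST → push 1. Stack: [1, 1]
BINARY_OP + → 1 + 1 = 2. Stack: [2]
STORE_FAST i → i=2. Stack: []
LOAD_FAST i → push 2. Stack: [2]
LOAD_CONST → push 2. Stack: [2, 2]
COMPARE_OP bool(<) → 2 vs 2 = False. Stack: [False]
POP_JUMP_IF_FALSE → pop False; jump. Stack: []
LOAD_FAST m → push -24. Stack: [-24]
RETURN_VALUE → return -24.

-24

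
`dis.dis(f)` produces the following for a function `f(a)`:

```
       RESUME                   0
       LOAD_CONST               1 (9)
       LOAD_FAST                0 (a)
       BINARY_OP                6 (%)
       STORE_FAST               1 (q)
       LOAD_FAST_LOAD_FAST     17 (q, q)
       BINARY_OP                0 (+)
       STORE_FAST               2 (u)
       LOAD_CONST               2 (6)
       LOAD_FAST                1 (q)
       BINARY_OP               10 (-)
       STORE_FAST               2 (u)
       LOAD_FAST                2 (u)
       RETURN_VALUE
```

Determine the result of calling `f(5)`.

LOAD_CONST → push 9. Stack: [9]
LOAD_FAST a → push 5. Stack: [9, 5]
BINARY_OP % → 9 % 5 = 4. Stack: [4]
STORE_FAST q → q=4. Stack: []
LOAD_FAST_LOAD_FAST q,q → push 4,4. Stack: [4, 4]
BINARY_OP + → 4 + 4 = 8. Stack: [8]
STORE_FAST u → u=8. Stack: []
LOAD_CONST → push 6. Stack: [6]
LOAD_FAST q → push 4. Stack: [6, 4]
BINARY_OP - → 6 - 4 = 2. Stack: [2]
STORE_FAST u → u=2. Stack: []
LOAD_FAST u → push 2. Stack: [2]
RETURN_VALUE → return 2.

2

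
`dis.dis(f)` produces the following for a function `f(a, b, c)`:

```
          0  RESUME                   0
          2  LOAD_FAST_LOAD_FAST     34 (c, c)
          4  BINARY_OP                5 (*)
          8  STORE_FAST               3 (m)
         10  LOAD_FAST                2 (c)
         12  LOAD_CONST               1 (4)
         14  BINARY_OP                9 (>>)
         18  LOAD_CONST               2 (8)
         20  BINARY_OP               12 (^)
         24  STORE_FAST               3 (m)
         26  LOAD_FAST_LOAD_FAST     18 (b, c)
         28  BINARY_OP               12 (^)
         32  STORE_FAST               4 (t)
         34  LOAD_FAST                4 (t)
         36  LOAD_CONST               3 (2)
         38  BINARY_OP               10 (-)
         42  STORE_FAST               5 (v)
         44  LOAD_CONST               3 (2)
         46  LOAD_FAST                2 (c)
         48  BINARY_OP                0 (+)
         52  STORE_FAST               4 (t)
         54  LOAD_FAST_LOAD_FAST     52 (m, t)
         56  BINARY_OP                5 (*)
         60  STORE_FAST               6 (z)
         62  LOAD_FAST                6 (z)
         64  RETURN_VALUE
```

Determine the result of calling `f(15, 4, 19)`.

LOAD_FAST_LOAD_FAST c,c → push 19,19. Stack: [19, 19]
BINARY_OP * → 19 * 19 = 361. Stack: [361]
STORE_FAST m → m=361. Stack: []
LOAD_FAST c → push 19. Stack: [19]
LOAD_CONST → push 4. Stack: [19, 4]
BINARY_OP >> → 19 >> 4 = 1. Stack: [1]
LOAD_CONST → push 8. Stack: [1, 8]
BINARY_OP ^ → 1 ^ 8 = 9. Stack: [9]
STORE_FAST m → m=9. Stack: []
LOAD_FAST_LOAD_FAST b,c → push 4,19. Stack: [4, 19]
BINARY_OP ^ → 4 ^ 19 = 23. Stack: [23]
STORE_FAST t → t=23. Stack: []
LOAD_FAST t → push 23. Stack: [23]
LOAD_CONST → push 2. Stack: [23, 2]
BINARY_OP - → 23 - 2 = 21. Stack: [21]
STORE_FAST v → v=21. Stack: []
LOAD_CONST → push 2. Stack: [2]
LOAD_FAST c → push 19. Stack: [2, 19]
BINARY_OP + → 2 + 19 = 21. Stack: [21]
STORE_FAST t → t=21. Stack: []
LOAD_FAST_LOAD_FAST m,t → push 9,21. Stack: [9, 21]
BINARY_OP * → 9 * 21 = 189. Stack: [189]
STORE_FAST z → z=189. Stack: []
LOAD_FAST z → push 189. Stack: [189]
RETURN_VALUE → return 189.

189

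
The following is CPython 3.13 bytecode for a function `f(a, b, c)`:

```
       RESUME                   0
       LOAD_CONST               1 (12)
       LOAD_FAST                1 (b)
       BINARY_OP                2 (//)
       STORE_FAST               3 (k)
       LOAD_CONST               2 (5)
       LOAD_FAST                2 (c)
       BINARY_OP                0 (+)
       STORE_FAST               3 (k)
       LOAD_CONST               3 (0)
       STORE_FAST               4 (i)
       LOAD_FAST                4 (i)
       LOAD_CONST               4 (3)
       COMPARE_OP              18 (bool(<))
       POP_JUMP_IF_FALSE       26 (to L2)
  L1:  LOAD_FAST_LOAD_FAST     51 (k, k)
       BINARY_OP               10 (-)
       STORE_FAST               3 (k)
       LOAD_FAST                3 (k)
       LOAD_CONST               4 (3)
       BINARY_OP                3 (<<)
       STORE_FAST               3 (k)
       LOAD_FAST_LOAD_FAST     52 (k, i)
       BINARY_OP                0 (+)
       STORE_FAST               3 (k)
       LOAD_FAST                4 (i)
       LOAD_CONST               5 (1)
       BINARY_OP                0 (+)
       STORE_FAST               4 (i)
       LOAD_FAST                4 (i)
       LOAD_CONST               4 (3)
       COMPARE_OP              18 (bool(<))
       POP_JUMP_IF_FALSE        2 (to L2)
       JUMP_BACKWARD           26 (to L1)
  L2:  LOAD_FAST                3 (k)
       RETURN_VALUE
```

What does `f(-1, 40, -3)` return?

2

LOAD_CONST → push 12
LOAD_FAST b → push 40
BINARY_OP // → 12 // 40 = 0
STORE_FAST k → k=0
LOAD_CONST → push 5
LOAD_FAST c → push -3
BINARY_OP + → 5 + -3 = 2
STORE_FAST k → k=2
LOAD_CONST → push 0
STORE_FAST i → i=0
LOAD_FAST i → push 0
LOAD_CONST → push 3
COMPARE_OP bool(<) → 0 vs 3 = True
POP_JUMP_IF_FALSE → pop True; no jump
LOAD_FAST_LOAD_FAST k,k → push 2,2
BINARY_OP - → 2 - 2 = 0
STORE_FAST k → k=0
LOAD_FAST k → push 0
LOAD_CONST → push 3
BINARY_OP << → 0 << 3 = 0
STORE_FAST k → k=0
LOAD_FAST_LOAD_FAST k,i → push 0,0
BINARY_OP + → 0 + 0 = 0
STORE_FAST k → k=0
LOAD_FAST i → push 0
LOAD_CONST → push 1
BINARY_OP + → 0 + 1 = 1
STORE_FAST i → i=1
LOAD_FAST i → push 1
LOAD_CONST → push 3
COMPARE_OP bool(<) → 1 vs 3 = True
POP_JUMP_IF_FALSE → pop True; no jump
LOAD_FAST_LOAD_FAST k,k → push 0,0
BINARY_OP - → 0 - 0 = 0
STORE_FAST k → k=0
LOAD_FAST k → push 0
LOAD_CONST → push 3
BINARY_OP << → 0 << 3 = 0
STORE_FAST k → k=0
LOAD_FAST_LOAD_FAST k,i → push 0,1
BINARY_OP + → 0 + 1 = 1
STORE_FAST k → k=1
LOAD_FAST i → push 1
LOAD_CONST → push 1
BINARY_OP + → 1 + 1 = 2
STORE_FAST i → i=2
LOAD_FAST i → push 2
LOAD_CONST → push 3
COMPARE_OP bool(<) → 2 vs 3 = True
POP_JUMP_IF_FALSE → pop True; no jump
LOAD_FAST_LOAD_FAST k,k → push 1,1
BINARY_OP - → 1 - 1 = 0
STORE_FAST k → k=0
LOAD_FAST k → push 0
LOAD_CONST → push 3
BINARY_OP << → 0 << 3 = 0
STORE_FAST k → k=0
LOAD_FAST_LOAD_FAST k,i → push 0,2
BINARY_OP + → 0 + 2 = 2
STORE_FAST k → k=2
LOAD_FAST i → push 2
LOAD_CONST → push 1
BINARY_OP + → 2 + 1 = 3
STORE_FAST i → i=3
LOAD_FAST i → push 3
LOAD_CONST → push 3
COMPARE_OP bool(<) → 3 vs 3 = False
POP_JUMP_IF_FALSE → pop False; jump
LOAD_FAST k → push 2
RETURN_VALUE → return 2.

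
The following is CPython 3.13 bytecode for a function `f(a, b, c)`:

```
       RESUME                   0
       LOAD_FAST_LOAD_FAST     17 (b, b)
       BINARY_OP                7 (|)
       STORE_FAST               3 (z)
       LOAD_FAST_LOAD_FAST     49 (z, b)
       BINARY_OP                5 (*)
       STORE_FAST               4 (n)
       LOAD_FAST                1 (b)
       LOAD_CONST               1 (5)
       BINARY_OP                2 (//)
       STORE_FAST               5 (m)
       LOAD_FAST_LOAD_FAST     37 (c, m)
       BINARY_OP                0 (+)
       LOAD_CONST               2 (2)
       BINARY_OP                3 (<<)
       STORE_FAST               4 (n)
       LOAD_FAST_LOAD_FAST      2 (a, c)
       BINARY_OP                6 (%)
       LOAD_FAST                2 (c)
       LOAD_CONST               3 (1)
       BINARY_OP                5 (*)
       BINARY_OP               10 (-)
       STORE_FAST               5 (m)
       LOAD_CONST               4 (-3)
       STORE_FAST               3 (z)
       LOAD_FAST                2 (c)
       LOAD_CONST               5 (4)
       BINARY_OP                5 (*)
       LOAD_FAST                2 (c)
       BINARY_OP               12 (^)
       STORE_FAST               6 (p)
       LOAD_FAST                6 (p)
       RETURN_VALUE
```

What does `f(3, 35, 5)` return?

17

LOAD_FAST_LOAD_FAST b,b → push 35,35. Stack: [35, 35]
BINARY_OP | → 35 | 35 = 35. Stack: [35]
STORE_FAST z → z=35. Stack: []
LOAD_FAST_LOAD_FAST z,b → push 35,35. Stack: [35, 35]
BINARY_OP * → 35 * 35 = 1225. Stack: [1225]
STORE_FAST n → n=1225. Stack: []
LOAD_FAST b → push 35. Stack: [35]
LOAD_CONST → push 5. Stack: [35, 5]
BINARY_OP // → 35 // 5 = 7. Stack: [7]
STORE_FAST m → m=7. Stack: []
LOAD_FAST_LOAD_FAST c,m → push 5,7. Stack: [5, 7]
BINARY_OP + → 5 + 7 = 12. Stack: [12]
LOAD_CONST → push 2. Stack: [12, 2]
BINARY_OP << → 12 << 2 = 48. Stack: [48]
STORE_FAST n → n=48. Stack: []
LOAD_FAST_LOAD_FAST a,c → push 3,5. Stack: [3, 5]
BINARY_OP % → 3 % 5 = 3. Stack: [3]
LOAD_FAST c → push 5. Stack: [3, 5]
LOAD_CONST → push 1. Stack: [3, 5, 1]
BINARY_OP * → 5 * 1 = 5. Stack: [3, 5]
BINARY_OP - → 3 - 5 = -2. Stack: [-2]
STORE_FAST m → m=-2. Stack: []
LOAD_CONST → push -3. Stack: [-3]
STORE_FAST z → z=-3. Stack: []
LOAD_FAST c → push 5. Stack: [5]
LOAD_CONST → push 4. Stack: [5, 4]
BINARY_OP * → 5 * 4 = 20. Stack: [20]
LOAD_FAST c → push 5. Stack: [20, 5]
BINARY_OP ^ → 20 ^ 5 = 17. Stack: [17]
STORE_FAST p → p=17. Stack: []
LOAD_FAST p → push 17. Stack: [17]
RETURN_VALUE → return 17.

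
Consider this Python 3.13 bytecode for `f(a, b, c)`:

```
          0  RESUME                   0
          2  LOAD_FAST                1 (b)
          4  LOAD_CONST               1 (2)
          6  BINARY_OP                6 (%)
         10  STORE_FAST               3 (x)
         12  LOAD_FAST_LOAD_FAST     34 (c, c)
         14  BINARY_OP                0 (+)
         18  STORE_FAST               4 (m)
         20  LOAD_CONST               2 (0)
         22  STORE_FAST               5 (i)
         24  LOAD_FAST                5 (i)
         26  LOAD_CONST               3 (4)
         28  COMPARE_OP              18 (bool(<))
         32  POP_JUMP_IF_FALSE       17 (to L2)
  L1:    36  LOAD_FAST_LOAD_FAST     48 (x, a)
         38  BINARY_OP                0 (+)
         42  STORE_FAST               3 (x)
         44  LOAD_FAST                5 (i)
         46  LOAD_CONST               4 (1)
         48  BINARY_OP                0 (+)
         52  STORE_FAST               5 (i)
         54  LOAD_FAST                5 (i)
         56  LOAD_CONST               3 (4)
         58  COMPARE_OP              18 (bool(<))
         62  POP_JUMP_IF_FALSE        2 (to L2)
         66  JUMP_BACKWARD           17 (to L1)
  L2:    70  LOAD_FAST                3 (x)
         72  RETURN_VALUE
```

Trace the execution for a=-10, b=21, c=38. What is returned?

LOAD_FAST b → push 21. Stack: [21]
LOAD_CONST → push 2. Stack: [21, 2]
BINARY_OP % → 21 % 2 = 1. Stack: [1]
STORE_FAST x → x=1. Stack: []
LOAD_FAST_LOAD_FAST c,c → push 38,38. Stack: [38, 38]
BINARY_OP + → 38 + 38 = 76. Stack: [76]
STORE_FAST m → m=76. Stack: []
LOAD_CONST → push 0. Stack: [0]
STORE_FAST i → i=0. Stack: []
LOAD_FAST i → push 0. Stack: [0]
LOAD_CONST → push 4. Stack: [0, 4]
COMPARE_OP bool(<) → 0 vs 4 = True. Stack: [True]
POP_JUMP_IF_FALSE → pop True; no jump. Stack: []
LOAD_FAST_LOAD_FAST x,a → push 1,-10. Stack: [1, -10]
BINARY_OP + → 1 + -10 = -9. Stack: [-9]
STORE_FAST x → x=-9. Stack: []
LOAD_FAST i → push 0. Stack: [0]
LOAD_CONST → push 1. Stack: [0, 1]
BINARY_OP + → 0 + 1 = 1. Stack: [1]
STORE_FAST i → i=1. Stack: []
LOAD_FAST i → push 1. Stack: [1]
LOAD_CONST → push 4. Stack: [1, 4]
COMPARE_OP bool(<) → 1 vs 4 = True. Stack: [True]
POP_JUMP_IF_FALSE → pop True; no jump. Stack: []
LOAD_FAST_LOAD_FAST x,a → push -9,-10. Stack: [-9, -10]
BINARY_OP + → -9 + -10 = -19. Stack: [-19]
STORE_FAST x → x=-19. Stack: []
LOAD_FAST i → push 1. Stack: [1]
LOAD_CONST → push 1. Stack: [1, 1]
BINARY_OP + → 1 + 1 = 2. Stack: [2]
STORE_FAST i → i=2. Stack: []
LOAD_FAST i → push 2. Stack: [2]
LOAD_CONST → push 4. Stack: [2, 4]
COMPARE_OP bool(<) → 2 vs 4 = True. Stack: [True]
POP_JUMP_IF_FALSE → pop True; no jump. Stack: []
LOAD_FAST_LOAD_FAST x,a → push -19,-10. Stack: [-19, -10]
BINARY_OP + → -19 + -10 = -29. Stack: [-29]
STORE_FAST x → x=-29. Stack: []
LOAD_FAST i → push 2. Stack: [2]
LOAD_CONST → push 1. Stack: [2, 1]
BINARY_OP + → 2 + 1 = 3. Stack: [3]
STORE_FAST i → i=3. Stack: []
LOAD_FAST i → push 3. Stack: [3]
LOAD_CONST → push 4. Stack: [3, 4]
COMPARE_OP bool(<) → 3 vs 4 = True. Stack: [True]
POP_JUMP_IF_FALSE → pop True; no jump. Stack: []
LOAD_FAST_LOAD_FAST x,a → push -29,-10. Stack: [-29, -10]
BINARY_OP + → -29 + -10 = -39. Stack: [-39]
STORE_FAST x → x=-39. Stack: []
LOAD_FAST i → push 3. Stack: [3]
LOAD_CONST → push 1. Stack: [3, 1]
BINARY_OP + → 3 + 1 = 4. Stack: [4]
STORE_FAST i → i=4. Stack: []
LOAD_FAST i → push 4. Stack: [4]
LOAD_CONST → push 4. Stack: [4, 4]
COMPARE_OP bool(<) → 4 vs 4 = False. Stack: [False]
POP_JUMP_IF_FALSE → pop False; jump. Stack: []
LOAD_FAST x → push -39. Stack: [-39]
RETURN_VALUE → return -39.

-39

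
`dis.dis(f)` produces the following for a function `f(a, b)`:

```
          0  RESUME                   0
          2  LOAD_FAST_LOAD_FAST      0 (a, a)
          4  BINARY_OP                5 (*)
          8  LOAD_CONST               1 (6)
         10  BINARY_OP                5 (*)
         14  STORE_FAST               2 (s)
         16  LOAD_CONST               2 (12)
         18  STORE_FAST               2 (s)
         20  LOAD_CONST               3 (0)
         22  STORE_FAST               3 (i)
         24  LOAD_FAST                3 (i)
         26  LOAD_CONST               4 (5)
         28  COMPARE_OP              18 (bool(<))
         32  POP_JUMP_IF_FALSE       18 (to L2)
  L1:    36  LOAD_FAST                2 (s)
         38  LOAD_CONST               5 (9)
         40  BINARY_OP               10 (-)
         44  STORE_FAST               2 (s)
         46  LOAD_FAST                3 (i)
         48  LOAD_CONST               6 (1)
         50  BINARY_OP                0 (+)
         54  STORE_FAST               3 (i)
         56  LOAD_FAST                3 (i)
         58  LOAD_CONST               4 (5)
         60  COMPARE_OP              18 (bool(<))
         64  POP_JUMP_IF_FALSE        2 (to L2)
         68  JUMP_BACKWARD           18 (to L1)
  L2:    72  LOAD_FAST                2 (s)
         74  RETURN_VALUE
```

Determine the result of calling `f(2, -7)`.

-33

LOAD_FAST_LOAD_FAST a,a → push 2,2
BINARY_OP * → 2 * 2 = 4
LOAD_CONST → push 6
BINARY_OP * → 4 * 6 = 24
STORE_FAST s → s=24
LOAD_CONST → push 12
STORE_FAST s → s=12
LOAD_CONST → push 0
STORE_FAST i → i=0
LOAD_FAST i → push 0
LOAD_CONST → push 5
COMPARE_OP bool(<) → 0 vs 5 = True
POP_JUMP_IF_FALSE → pop True; no jump
LOAD_FAST s → push 12
LOAD_CONST → push 9
BINARY_OP - → 12 - 9 = 3
STORE_FAST s → s=3
LOAD_FAST i → push 0
LOAD_CONST → push 1
BINARY_OP + → 0 + 1 = 1
STORE_FAST i → i=1
LOAD_FAST i → push 1
LOAD_CONST → push 5
COMPARE_OP bool(<) → 1 vs 5 = True
POP_JUMP_IF_FALSE → pop True; no jump
LOAD_FAST s → push 3
LOAD_CONST → push 9
BINARY_OP - → 3 - 9 = -6
STORE_FAST s → s=-6
LOAD_FAST i → push 1
LOAD_CONST → push 1
BINARY_OP + → 1 + 1 = 2
STORE_FAST i → i=2
LOAD_FAST i → push 2
LOAD_CONST → push 5
COMPARE_OP bool(<) → 2 vs 5 = True
POP_JUMP_IF_FALSE → pop True; no jump
LOAD_FAST s → push -6
LOAD_CONST → push 9
BINARY_OP - → -6 - 9 = -15
STORE_FAST s → s=-15
LOAD_FAST i → push 2
LOAD_CONST → push 1
BINARY_OP + → 2 + 1 = 3
STORE_FAST i → i=3
LOAD_FAST i → push 3
LOAD_CONST → push 5
COMPARE_OP bool(<) → 3 vs 5 = True
POP_JUMP_IF_FALSE → pop True; no jump
LOAD_FAST s → push -15
LOAD_CONST → push 9
BINARY_OP - → -15 - 9 = -24
STORE_FAST s → s=-24
LOAD_FAST i → push 3
LOAD_CONST → push 1
BINARY_OP + → 3 + 1 = 4
STORE_FAST i → i=4
LOAD_FAST i → push 4
LOAD_CONST → push 5
COMPARE_OP bool(<) → 4 vs 5 = True
POP_JUMP_IF_FALSE → pop True; no jump
LOAD_FAST s → push -24
LOAD_CONST → push 9
BINARY_OP - → -24 - 9 = -33
STORE_FAST s → s=-33
LOAD_FAST i → push 4
LOAD_CONST → push 1
BINARY_OP + → 4 + 1 = 5
STORE_FAST i → i=5
LOAD_FAST i → push 5
LOAD_CONST → push 5
COMPARE_OP bool(<) → 5 vs 5 = False
POP_JUMP_IF_FALSE → pop False; jump
LOAD_FAST s → push -33
RETURN_VALUE → return -33.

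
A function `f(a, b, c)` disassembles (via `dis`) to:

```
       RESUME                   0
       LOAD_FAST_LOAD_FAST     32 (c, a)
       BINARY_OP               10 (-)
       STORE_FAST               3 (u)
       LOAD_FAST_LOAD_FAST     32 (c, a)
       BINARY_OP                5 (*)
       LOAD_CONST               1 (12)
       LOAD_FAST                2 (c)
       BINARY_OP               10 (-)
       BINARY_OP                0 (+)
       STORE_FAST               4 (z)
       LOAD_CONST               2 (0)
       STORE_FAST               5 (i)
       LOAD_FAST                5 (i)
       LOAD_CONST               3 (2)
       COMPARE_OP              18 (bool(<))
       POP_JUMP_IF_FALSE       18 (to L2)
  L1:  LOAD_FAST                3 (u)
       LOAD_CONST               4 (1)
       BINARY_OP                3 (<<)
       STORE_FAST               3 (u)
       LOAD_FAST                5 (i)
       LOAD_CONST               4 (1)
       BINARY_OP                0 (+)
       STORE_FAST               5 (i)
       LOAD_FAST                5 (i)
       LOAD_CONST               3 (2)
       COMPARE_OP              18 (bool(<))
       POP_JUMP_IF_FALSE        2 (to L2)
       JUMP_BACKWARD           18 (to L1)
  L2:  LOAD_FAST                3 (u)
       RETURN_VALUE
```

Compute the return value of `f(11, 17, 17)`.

24

LOAD_FAST_LOAD_FAST c,a → push 17,11. Stack: [17, 11]
BINARY_OP - → 17 - 11 = 6. Stack: [6]
STORE_FAST u → u=6. Stack: []
LOAD_FAST_LOAD_FAST c,a → push 17,11. Stack: [17, 11]
BINARY_OP * → 17 * 11 = 187. Stack: [187]
LOAD_CONST → push 12. Stack: [187, 12]
LOAD_FAST c → push 17. Stack: [187, 12, 17]
BINARY_OP - → 12 - 17 = -5. Stack: [187, -5]
BINARY_OP + → 187 + -5 = 182. Stack: [182]
STORE_FAST z → z=182. Stack: []
LOAD_CONST → push 0. Stack: [0]
STORE_FAST i → i=0. Stack: []
LOAD_FAST i → push 0. Stack: [0]
LOAD_CONST → push 2. Stack: [0, 2]
COMPARE_OP bool(<) → 0 vs 2 = True. Stack: [True]
POP_JUMP_IF_FALSE → pop True; no jump. Stack: []
LOAD_FAST u → push 6. Stack: [6]
LOAD_CONST → push 1. Stack: [6, 1]
BINARY_OP << → 6 << 1 = 12. Stack: [12]
STORE_FAST u → u=12. Stack: []
LOAD_FAST i → push 0. Stack: [0]
LOAD_CONST → push 1. Stack: [0, 1]
BINARY_OP + → 0 + 1 = 1. Stack: [1]
STORE_FAST i → i=1. Stack: []
LOAD_FAST i → push 1. Stack: [1]
LOAD_CONST → push 2. Stack: [1, 2]
COMPARE_OP bool(<) → 1 vs 2 = True. Stack: [True]
POP_JUMP_IF_FALSE → pop True; no jump. Stack: []
LOAD_FAST u → push 12. Stack: [12]
LOAD_CONST → push 1. Stack: [12, 1]
BINARY_OP << → 12 << 1 = 24. Stack: [24]
STORE_FAST u → u=24. Stack: []
LOAD_FAST i → push 1. Stack: [1]
LOAD_CONST → push 1. Stack: [1, 1]
BINARY_OP + → 1 + 1 = 2. Stack: [2]
STORE_FAST i → i=2. Stack: []
LOAD_FAST i → push 2. Stack: [2]
LOAD_CONST → push 2. Stack: [2, 2]
COMPARE_OP bool(<) → 2 vs 2 = False. Stack: [False]
POP_JUMP_IF_FALSE → pop False; jump. Stack: []
LOAD_FAST u → push 24. Stack: [24]
RETURN_VALUE → return 24.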